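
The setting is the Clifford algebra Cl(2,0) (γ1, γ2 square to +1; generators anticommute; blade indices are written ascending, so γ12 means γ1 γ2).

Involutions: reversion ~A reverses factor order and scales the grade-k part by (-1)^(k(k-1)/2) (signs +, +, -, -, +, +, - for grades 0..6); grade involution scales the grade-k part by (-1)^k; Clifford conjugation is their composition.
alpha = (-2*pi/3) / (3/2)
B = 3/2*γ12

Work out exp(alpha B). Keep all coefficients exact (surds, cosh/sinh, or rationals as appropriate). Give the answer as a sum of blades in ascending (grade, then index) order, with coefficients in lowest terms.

B^2 = (3/2)^2*(γ12)^2 = 9/4*(-1) = -9/4 (a basis 2-blade squares to minus the product of its generators' squares).
B^2 = -9/4 — since the square is negative, the closed form is circular: l = 3/2, alpha*l = -2*pi/3, so exp(alpha B) = cos(-2*pi/3) + (sin(-2*pi/3)/(3/2))*B = -1/2 + (-sqrt(3)/3)*B.
Answer: -1/2 - sqrt(3)/2*γ12


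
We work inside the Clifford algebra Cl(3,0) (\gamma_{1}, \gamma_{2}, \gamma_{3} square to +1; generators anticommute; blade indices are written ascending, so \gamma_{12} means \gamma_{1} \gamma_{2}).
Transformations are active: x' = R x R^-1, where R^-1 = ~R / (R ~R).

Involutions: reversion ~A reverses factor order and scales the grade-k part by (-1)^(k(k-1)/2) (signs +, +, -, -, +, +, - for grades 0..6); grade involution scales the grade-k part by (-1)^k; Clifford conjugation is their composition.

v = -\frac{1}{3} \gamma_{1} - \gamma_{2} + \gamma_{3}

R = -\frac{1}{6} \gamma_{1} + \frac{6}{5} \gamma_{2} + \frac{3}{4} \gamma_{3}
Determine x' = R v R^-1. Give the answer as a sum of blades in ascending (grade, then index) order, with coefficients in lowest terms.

~R = -\frac{1}{6} \gamma_{1} + \frac{6}{5} \gamma_{2} + \frac{3}{4} \gamma_{3}, and R ~R = \frac{7309}{3600}, so R^-1 = ~R / (\frac{7309}{3600}).
R v = -\frac{71}{180} + \frac{17}{30} \gamma_{12} + \frac{1}{12} \gamma_{13} + \frac{39}{20} \gamma_{23}
Answer: \frac{8729}{21927} \gamma_{1} + \frac{3901}{7309} \gamma_{2} - \frac{9439}{7309} \gamma_{3}


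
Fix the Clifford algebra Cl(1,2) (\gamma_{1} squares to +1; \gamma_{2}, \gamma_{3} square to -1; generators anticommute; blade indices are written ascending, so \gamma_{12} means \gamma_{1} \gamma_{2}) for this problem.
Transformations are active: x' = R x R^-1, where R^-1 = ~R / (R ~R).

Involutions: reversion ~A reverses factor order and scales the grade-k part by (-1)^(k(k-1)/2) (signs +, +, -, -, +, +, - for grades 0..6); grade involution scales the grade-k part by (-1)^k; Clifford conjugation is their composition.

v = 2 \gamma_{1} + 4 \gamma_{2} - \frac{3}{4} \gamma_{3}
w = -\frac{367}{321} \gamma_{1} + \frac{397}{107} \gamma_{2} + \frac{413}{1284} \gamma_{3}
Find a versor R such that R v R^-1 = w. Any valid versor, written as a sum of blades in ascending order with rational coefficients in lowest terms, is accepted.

Construction: equal norms (both -\frac{201}{16}) license R = v + w = \frac{275}{321} \gamma_{1} + \frac{825}{107} \gamma_{2} - \frac{275}{642} \gamma_{3} — nothing changes along that direction, while (v - w)/2 changes sign, so v maps onto w.
Answer: \frac{275}{321} \gamma_{1} + \frac{825}{107} \gamma_{2} - \frac{275}{642} \gamma_{3}


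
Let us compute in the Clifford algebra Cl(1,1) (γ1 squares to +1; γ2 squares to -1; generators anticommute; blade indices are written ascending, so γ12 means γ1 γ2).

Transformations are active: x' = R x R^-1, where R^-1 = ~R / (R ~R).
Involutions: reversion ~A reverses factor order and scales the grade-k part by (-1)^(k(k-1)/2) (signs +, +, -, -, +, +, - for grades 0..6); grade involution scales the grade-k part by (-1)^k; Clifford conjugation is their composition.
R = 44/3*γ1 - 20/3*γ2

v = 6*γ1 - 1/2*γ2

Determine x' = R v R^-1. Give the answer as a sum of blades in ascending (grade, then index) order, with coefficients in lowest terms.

~R = 44/3*γ1 - 20/3*γ2, and R ~R = 512/3, so R^-1 = ~R / (512/3).
R v = 254/3 + 98/3*γ12
Answer: 821/96*γ1 - 587/96*γ2


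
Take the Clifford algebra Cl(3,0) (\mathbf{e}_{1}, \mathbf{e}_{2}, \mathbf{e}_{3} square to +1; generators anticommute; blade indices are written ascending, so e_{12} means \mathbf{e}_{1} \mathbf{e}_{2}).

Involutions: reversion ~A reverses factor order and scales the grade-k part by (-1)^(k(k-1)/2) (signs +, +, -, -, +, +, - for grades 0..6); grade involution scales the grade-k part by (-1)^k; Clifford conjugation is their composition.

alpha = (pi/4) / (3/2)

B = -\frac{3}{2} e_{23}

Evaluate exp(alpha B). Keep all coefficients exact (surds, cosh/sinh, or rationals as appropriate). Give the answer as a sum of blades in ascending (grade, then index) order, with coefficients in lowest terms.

B^2 = (-\frac{3}{2})^2*(e_{23})^2 = \frac{9}{4}*(-1) = -\frac{9}{4} (a basis 2-blade squares to minus the product of its generators' squares).
B^2 = -\frac{9}{4} — the negative square puts this in the circular regime; l = \frac{3}{2}, alpha*l = \frac{\pi}{4}, so exp(alpha B) = cos(\frac{\pi}{4}) + (sin(\frac{\pi}{4})/(\frac{3}{2}))*B = \frac{\sqrt{2}}{2} + (\frac{\sqrt{2}}{3})*B.
Answer: \frac{\sqrt{2}}{2} - \frac{\sqrt{2}}{2} e_{23}


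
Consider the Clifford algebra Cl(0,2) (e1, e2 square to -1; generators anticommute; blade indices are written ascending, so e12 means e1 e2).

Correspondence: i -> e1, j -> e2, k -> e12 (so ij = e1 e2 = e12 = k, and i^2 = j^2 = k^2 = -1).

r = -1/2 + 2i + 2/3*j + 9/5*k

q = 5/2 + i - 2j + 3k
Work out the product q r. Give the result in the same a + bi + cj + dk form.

In blades: q = 5/2 + e1 - 2*e2 + 3*e12, r = -1/2 + 2*e1 + 2/3*e2 + 9/5*e12.
Distribute q over r term by term (generator squares from the signature, products reordered to ascending indices): (5/2)*r = -5/4 + 5*e1 + 5/3*e2 + 9/2*e12; (e1)*r = -2 - 1/2*e1 - 9/5*e2 + 2/3*e12; (-2*e2)*r = 4/3 - 18/5*e1 + e2 + 4*e12; (3*e12)*r = -27/5 - 2*e1 + 6*e2 - 3/2*e12.
Sum: -439/60 - 11/10*e1 + 103/15*e2 + 23/3*e12; translating back through the correspondence:
Answer: -439/60 - 11/10*i + 103/15*j + 23/3*k


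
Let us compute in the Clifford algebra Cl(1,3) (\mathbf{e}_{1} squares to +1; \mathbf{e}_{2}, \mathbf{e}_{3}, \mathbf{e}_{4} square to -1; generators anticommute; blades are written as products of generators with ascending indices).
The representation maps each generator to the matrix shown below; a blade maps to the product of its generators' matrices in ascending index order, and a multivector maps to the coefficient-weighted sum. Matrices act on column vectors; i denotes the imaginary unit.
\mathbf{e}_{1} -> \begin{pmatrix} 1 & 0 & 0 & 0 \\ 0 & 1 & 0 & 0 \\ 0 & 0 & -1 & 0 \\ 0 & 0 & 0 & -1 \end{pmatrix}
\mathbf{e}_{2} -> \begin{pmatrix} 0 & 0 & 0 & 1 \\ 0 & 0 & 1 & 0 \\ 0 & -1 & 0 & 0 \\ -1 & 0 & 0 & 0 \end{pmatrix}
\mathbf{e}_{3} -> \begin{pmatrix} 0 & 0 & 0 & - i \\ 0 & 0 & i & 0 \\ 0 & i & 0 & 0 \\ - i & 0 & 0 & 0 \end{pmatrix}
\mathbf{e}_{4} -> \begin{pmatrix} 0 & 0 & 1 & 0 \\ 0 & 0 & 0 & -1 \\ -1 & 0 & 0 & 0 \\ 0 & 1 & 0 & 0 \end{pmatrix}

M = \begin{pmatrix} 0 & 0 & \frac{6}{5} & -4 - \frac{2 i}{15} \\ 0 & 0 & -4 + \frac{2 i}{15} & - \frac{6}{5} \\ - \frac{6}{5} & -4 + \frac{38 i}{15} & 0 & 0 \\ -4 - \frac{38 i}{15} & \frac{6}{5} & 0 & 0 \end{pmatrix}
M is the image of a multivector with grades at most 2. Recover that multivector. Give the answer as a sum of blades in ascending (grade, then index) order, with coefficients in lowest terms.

Method: the blade images are trace-orthogonal — tr(rho(e_A) rho(e_B)^-1) = 4 if A = B and 0 otherwise — and rho(e_A)^-1 = (e_A)^2 * rho(e_A) with (e_A)^2 = +1 or -1, so the coefficient of e_A in the preimage is (e_A)^2 * tr(M rho(e_A))/4.
Nonzero projections over blades of grade <= 2: e_{3}: (e_{3})^2 = -1, tr(M rho(e_{3})) = - \frac{16}{3}, coefficient \frac{4}{3}; e_{4}: (e_{4})^2 = -1, tr(M rho(e_{4})) = - \frac{24}{5}, coefficient \frac{6}{5}; e_{1} e_{2}: (e_{1} e_{2})^2 = +1, tr(M rho(e_{1} e_{2})) = -16, coefficient -4; e_{1} e_{3}: (e_{1} e_{3})^2 = +1, tr(M rho(e_{1} e_{3})) = - \frac{24}{5}, coefficient -\frac{6}{5}. Every other blade of grade <= 2 projects to 0.
Answer: \frac{4}{3} e_{3} + \frac{6}{5} e_{4} - 4 e_{1} e_{2} - \frac{6}{5} e_{1} e_{3}


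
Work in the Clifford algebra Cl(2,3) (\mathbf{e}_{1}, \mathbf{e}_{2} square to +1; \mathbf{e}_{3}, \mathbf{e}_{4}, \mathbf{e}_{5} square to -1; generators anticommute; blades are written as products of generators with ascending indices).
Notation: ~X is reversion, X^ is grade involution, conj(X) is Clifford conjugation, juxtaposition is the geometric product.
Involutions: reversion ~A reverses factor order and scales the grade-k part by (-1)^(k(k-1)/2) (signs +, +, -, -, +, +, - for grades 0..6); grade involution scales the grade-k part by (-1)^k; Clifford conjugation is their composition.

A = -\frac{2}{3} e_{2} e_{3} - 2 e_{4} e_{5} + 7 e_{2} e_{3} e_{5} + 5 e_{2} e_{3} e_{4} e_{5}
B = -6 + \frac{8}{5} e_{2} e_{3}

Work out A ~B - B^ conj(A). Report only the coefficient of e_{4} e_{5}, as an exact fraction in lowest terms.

first term: \frac{16}{15} - \frac{56}{5} e_{5} + 4 e_{2} e_{3} + 4 e_{4} e_{5} - 42 e_{2} e_{3} e_{5} - \frac{134}{5} e_{2} e_{3} e_{4} e_{5}
second term: \frac{16}{15} + \frac{56}{5} e_{5} - 4 e_{2} e_{3} - 4 e_{4} e_{5} - 42 e_{2} e_{3} e_{5} - \frac{134}{5} e_{2} e_{3} e_{4} e_{5}
Answer: 8


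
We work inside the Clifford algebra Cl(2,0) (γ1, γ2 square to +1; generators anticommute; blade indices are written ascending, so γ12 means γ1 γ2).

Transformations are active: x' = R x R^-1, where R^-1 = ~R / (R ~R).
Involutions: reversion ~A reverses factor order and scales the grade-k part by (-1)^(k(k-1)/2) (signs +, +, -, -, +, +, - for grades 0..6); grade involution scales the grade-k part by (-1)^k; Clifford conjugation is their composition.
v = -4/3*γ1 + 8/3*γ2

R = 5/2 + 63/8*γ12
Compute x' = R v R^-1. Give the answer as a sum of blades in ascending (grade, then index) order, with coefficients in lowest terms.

~R = 5/2 - 63/8*γ12, and R ~R = 4369/64, so R^-1 = ~R / (4369/64).
R v = 53/3*γ1 + 103/6*γ2
Answer: 34436/13107*γ1 - 18472/13107*γ2


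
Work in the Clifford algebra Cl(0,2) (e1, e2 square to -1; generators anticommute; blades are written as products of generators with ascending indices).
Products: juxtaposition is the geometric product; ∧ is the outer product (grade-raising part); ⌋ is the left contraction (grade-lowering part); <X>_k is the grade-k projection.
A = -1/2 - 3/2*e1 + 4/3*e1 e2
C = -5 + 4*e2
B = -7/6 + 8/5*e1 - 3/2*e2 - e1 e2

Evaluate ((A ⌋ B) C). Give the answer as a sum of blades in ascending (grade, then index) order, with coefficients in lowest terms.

step 1: 259/60 - 4/5*e1 - 3/4*e2 + 1/2*e1 e2
step 2: -223/12 + 2*e1 + 1261/60*e2 - 57/10*e1 e2
Answer: -223/12 + 2*e1 + 1261/60*e2 - 57/10*e1 e2


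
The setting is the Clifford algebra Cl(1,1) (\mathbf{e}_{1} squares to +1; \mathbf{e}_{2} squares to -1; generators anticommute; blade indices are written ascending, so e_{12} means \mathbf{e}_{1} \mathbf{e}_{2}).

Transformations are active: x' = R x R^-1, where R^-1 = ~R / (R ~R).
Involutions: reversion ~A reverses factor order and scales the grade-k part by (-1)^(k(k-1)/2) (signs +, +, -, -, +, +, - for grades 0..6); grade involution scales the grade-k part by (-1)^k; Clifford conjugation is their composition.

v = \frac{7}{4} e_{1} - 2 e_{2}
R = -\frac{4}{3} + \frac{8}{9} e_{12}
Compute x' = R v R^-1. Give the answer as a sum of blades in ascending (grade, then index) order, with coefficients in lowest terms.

~R = -\frac{4}{3} - \frac{8}{9} e_{12}, and R ~R = \frac{80}{81}, so R^-1 = ~R / (\frac{80}{81}).
R v = -\frac{5}{9} e_{1} + \frac{10}{9} e_{2}
Answer: -\frac{1}{4} e_{1} - e_{2}


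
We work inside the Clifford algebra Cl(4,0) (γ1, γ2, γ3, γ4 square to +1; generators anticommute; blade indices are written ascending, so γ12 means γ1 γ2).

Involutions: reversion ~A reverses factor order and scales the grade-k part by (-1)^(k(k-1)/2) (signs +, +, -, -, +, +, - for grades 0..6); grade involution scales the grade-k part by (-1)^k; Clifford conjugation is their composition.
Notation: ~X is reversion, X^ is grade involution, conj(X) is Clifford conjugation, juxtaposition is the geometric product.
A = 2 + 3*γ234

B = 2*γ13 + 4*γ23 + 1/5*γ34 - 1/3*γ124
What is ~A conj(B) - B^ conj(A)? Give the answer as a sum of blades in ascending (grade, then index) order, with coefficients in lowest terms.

first term: -3/5*γ2 - 12*γ4 - 5*γ13 - 8*γ23 - 2/5*γ34 + 16/3*γ124
second term: -3/5*γ2 - 12*γ4 + 5*γ13 + 8*γ23 + 2/5*γ34 - 16/3*γ124
Answer: -10*γ13 - 16*γ23 - 4/5*γ34 + 32/3*γ124


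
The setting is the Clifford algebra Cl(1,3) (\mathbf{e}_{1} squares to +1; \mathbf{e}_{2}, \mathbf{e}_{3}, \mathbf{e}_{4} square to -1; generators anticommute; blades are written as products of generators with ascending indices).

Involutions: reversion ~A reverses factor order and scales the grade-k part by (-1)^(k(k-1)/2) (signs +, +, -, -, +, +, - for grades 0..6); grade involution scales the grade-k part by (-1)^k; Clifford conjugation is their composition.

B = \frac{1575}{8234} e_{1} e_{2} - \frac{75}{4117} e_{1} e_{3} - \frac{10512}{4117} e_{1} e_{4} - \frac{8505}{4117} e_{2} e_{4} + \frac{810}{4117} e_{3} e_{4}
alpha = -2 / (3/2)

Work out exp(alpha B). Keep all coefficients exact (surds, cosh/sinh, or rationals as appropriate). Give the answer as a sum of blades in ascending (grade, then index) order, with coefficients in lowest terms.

B^2 term by term: the squares give (\frac{1575}{8234})^2*(e_{1} e_{2})^2 + (-\frac{75}{4117})^2*(e_{1} e_{3})^2 + (-\frac{10512}{4117})^2*(e_{1} e_{4})^2 + (-\frac{8505}{4117})^2*(e_{2} e_{4})^2 + (\frac{810}{4117})^2*(e_{3} e_{4})^2 = \frac{2480625}{67798756}*(+1) + \frac{5625}{16949689}*(+1) + \frac{110502144}{16949689}*(+1) + \frac{72335025}{16949689}*(-1) + \frac{656100}{16949689}*(-1) = \frac{9}{4} (each basis 2-blade squares to minus the product of its generators' squares); cross terms between blades sharing an index anticommute and cancel; the commuting (index-disjoint) pairs give grade-4 terms 2*c*c'*(blade product), which cancel blade by blade — e_{1} e_{2} e_{3} e_{4}: \frac{1275750}{16949689} - \frac{1275750}{16949689} = 0 — confirming B is simple. So B^2 = \frac{9}{4}.
B^2 = \frac{9}{4} — B^2 > 0, so the exponential closes hyperbolically: l = \frac{3}{2}, alpha*l = -2, so exp(alpha B) = cosh(-2) + (sinh(-2)/(\frac{3}{2}))*B = \cosh{\left(2 \right)} + (- \frac{2 \sinh{\left(2 \right)}}{3})*B.
Answer: \cosh{\left(2 \right)} - \frac{525 \sinh{\left(2 \right)}}{4117} e_{1} e_{2} + \frac{50 \sinh{\left(2 \right)}}{4117} e_{1} e_{3} + \frac{7008 \sinh{\left(2 \right)}}{4117} e_{1} e_{4} + \frac{5670 \sinh{\left(2 \right)}}{4117} e_{2} e_{4} - \frac{540 \sinh{\left(2 \right)}}{4117} e_{3} e_{4}


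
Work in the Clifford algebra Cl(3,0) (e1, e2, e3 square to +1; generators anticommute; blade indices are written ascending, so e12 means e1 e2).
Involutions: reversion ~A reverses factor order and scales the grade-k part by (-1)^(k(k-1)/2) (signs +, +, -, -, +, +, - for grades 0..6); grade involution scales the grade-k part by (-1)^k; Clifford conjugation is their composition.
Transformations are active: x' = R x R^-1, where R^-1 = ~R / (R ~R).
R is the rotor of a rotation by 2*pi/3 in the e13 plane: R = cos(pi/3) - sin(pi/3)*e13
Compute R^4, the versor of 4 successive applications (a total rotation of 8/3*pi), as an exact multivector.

Half-angle bookkeeping: 4 applications in e13 add up to rotor phase 4*pi/3 = 4*pi/3, so R^4 = cos(4*pi/3) - sin(4*pi/3)*e13.
cos(4*pi/3) = -1/2 and sin(4*pi/3) = -sqrt(3)/2, so R^4 = -1/2 + sqrt(3)/2*e13. The net rotation is 2/3*pi (after discarding 1 full turn, each of which contributes a factor -1 to the rotor); the rotor keeps the half-angle phase exactly.
Answer: -1/2 + sqrt(3)/2*e13


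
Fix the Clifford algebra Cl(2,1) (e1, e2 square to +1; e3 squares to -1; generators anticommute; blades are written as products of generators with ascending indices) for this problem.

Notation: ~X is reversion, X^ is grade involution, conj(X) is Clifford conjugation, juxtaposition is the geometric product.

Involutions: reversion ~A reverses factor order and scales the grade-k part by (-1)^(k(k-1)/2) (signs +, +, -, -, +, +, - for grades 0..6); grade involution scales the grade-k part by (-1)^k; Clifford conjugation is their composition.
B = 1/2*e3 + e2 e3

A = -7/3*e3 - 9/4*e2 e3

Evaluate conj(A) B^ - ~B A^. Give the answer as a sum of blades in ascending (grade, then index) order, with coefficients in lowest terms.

first term: 41/12 + 83/24*e2
second term: 13/12 + 29/24*e2
Answer: 7/3 + 9/4*e2


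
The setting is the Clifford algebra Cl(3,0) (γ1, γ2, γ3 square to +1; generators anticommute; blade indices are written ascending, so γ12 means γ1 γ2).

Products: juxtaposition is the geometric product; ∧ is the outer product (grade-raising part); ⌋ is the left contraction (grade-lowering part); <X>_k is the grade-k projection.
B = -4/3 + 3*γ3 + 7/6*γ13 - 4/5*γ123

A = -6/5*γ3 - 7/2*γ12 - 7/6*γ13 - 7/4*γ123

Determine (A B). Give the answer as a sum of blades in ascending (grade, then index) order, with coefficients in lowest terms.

step 1: -131/36 - 21/10*γ1 - 133/120*γ2 - 6/5*γ3 + 113/300*γ12 + 14/9*γ13 + 49/12*γ23 - 49/6*γ123
Answer: -131/36 - 21/10*γ1 - 133/120*γ2 - 6/5*γ3 + 113/300*γ12 + 14/9*γ13 + 49/12*γ23 - 49/6*γ123


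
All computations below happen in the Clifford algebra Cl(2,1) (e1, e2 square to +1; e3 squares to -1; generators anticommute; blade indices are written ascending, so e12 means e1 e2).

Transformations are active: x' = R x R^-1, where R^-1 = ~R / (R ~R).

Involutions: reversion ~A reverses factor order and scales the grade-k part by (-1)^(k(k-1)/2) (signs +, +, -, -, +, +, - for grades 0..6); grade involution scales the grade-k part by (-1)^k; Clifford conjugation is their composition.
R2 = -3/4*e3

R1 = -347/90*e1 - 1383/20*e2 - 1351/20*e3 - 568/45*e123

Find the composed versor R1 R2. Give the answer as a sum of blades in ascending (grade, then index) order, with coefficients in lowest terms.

Distribute over the terms of R2 (each basis-blade product reordered to ascending indices, repeated generators contracted through their squares):
R1 (-3/4*e3) = -4053/80 - 142/15*e12 + 347/120*e13 + 4149/80*e23
Answer: -4053/80 - 142/15*e12 + 347/120*e13 + 4149/80*e23


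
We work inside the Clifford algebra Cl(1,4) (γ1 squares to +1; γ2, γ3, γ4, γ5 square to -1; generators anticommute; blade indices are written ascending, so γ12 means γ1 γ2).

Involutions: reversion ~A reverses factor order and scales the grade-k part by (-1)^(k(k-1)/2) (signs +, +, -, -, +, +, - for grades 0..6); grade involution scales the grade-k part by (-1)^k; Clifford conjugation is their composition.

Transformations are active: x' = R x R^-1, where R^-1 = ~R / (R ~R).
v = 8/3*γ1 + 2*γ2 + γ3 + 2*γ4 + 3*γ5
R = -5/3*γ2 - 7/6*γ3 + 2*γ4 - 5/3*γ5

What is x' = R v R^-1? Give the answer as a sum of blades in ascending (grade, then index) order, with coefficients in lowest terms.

~R = -5/3*γ2 - 7/6*γ3 + 2*γ4 - 5/3*γ5, and R ~R = -131/12, so R^-1 = ~R / (-131/12).
R v = 11/2 + 40/9*γ12 + 28/9*γ13 - 16/3*γ14 + 40/9*γ15 + 2/3*γ23 - 22/3*γ24 - 5/3*γ25 - 13/3*γ34 - 11/6*γ35 + 28/3*γ45
Answer: -8/3*γ1 - 42/131*γ2 + 23/131*γ3 - 526/131*γ4 - 173/131*γ5


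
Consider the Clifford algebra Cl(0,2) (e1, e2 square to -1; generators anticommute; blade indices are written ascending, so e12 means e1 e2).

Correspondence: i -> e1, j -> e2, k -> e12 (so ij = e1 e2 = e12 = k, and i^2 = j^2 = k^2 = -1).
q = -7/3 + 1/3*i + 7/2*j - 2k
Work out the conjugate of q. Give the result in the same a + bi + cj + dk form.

In blades: q = -7/3 + 1/3*e1 + 7/2*e2 - 2*e12.
Conjugation here is Clifford conjugation: the scalar is fixed and the grade-1 and grade-2 blades all flip sign, giving -7/3 - 1/3*e1 - 7/2*e2 + 2*e12; translating back:
Answer: -7/3 - 1/3*i - 7/2*j + 2k


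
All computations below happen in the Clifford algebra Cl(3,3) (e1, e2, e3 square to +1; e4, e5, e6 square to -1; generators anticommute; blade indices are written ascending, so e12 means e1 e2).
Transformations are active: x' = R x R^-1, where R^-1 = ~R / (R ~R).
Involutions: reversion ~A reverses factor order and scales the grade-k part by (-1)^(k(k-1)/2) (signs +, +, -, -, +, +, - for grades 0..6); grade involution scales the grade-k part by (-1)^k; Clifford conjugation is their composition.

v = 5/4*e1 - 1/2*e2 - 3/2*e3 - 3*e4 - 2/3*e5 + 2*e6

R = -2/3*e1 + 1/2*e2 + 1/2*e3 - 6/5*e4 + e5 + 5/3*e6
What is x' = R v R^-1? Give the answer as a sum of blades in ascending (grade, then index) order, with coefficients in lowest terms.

~R = -2/3*e1 + 1/2*e2 + 1/2*e3 - 6/5*e4 + e5 + 5/3*e6, and R ~R = -641/150, so R^-1 = ~R / (-641/150).
R v = -81/10 - 7/24*e12 + 3/8*e13 + 7/2*e14 - 29/36*e15 - 41/12*e16 - 1/2*e23 - 21/10*e24 + 1/6*e25 + 11/6*e26 - 33/10*e34 + 7/6*e35 + 7/2*e36 + 19/5*e45 + 13/5*e46 + 28/9*e56
Answer: -9685/2564*e1 + 3071/1282*e2 + 4353/1282*e3 - 993/641*e4 + 8572/1923*e5 + 2768/641*e6


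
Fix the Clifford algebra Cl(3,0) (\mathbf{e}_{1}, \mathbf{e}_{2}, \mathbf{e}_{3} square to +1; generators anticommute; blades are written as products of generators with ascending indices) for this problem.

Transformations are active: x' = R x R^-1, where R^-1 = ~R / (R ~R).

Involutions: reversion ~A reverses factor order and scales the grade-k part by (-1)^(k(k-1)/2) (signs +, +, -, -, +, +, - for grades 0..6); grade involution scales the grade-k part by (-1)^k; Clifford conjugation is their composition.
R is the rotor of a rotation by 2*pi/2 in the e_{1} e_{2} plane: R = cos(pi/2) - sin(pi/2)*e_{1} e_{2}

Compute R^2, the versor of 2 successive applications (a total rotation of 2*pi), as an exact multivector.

Rotor phase runs at HALF the rotation angle; powers of one rotor simply add phase, so after 2 steps in e_{1} e_{2} the phase is 2*pi/2 = \pi and R^2 = cos(\pi) - sin(\pi)*e_{1} e_{2}.
cos(\pi) = -1 and sin(\pi) = 0, so R^2 = -1. The total rotation 2*pi is 1 full turn, so every vector returns to itself, yet the rotor is -1, on the OTHER sheet of the double cover (an odd number of 2*pi turns).
Answer: -1


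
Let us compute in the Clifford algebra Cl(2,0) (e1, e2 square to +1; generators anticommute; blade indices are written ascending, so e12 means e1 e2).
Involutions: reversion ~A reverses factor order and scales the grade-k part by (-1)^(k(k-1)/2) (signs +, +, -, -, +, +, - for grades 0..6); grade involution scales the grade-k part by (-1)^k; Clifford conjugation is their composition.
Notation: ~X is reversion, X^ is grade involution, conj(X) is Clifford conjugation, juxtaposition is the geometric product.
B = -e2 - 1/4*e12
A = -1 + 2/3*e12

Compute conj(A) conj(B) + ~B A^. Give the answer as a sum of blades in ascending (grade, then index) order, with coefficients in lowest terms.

first term: 1/6 - 2/3*e1 - e2 - 1/4*e12
second term: -1/6 + 2/3*e1 + e2 - 1/4*e12
Answer: -1/2*e12


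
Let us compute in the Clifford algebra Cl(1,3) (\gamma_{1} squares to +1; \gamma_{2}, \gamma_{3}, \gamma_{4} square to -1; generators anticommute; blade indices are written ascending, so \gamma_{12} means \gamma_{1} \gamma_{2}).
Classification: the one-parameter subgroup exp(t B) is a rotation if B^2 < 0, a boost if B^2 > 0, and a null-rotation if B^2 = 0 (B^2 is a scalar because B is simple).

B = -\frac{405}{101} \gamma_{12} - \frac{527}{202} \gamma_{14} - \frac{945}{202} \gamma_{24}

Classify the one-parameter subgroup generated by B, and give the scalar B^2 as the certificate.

B^2 term by term: the squares give (-\frac{405}{101})^2*(\gamma_{12})^2 + (-\frac{527}{202})^2*(\gamma_{14})^2 + (-\frac{945}{202})^2*(\gamma_{24})^2 = \frac{164025}{10201}*(+1) + \frac{277729}{40804}*(+1) + \frac{893025}{40804}*(-1) = 1 (each basis 2-blade squares to minus the product of its generators' squares); cross terms between blades sharing an index anticommute and cancel. So B^2 = 1.
Answer: boost, certificate B^2 = 1. Check the certificate: B^2 = 1, and that sign is decisive whatever form B takes.


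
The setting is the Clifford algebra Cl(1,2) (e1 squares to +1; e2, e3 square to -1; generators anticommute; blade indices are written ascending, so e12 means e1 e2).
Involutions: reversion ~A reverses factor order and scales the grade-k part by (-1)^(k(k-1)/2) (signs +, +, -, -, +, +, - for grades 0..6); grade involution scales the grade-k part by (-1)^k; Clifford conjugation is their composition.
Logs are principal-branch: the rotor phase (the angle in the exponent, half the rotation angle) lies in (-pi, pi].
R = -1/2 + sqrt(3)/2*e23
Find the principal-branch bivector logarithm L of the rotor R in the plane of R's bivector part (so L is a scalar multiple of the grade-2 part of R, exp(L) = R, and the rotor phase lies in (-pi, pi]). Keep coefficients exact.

The scalar part of R is -1/2, which fixes the principal-branch rotor phase; the unit plane is then the bivector part divided by the sine of that phase, and L is that plane scaled by the phase.
Concretely: cos(phase) = -1/2 gives phase = ±2*pi/3, and since phase/sin(phase) is even the sign is immaterial: L = (phase/sin(phase)) * <R>_2 = (4*sqrt(3)*pi/9) * <R>_2.
Answer: 2*pi/3*e23


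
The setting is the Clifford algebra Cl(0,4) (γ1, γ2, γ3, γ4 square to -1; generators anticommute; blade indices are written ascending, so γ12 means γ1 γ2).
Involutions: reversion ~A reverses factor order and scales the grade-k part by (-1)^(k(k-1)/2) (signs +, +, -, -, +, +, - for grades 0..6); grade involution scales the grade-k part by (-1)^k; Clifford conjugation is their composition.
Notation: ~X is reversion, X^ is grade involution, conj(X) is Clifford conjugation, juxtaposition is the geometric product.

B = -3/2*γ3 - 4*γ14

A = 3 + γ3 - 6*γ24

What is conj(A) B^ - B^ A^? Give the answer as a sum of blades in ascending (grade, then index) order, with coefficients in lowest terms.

first term: 3/2 + 9/2*γ3 + 24*γ12 - 12*γ14 - 4*γ134 - 9*γ234
second term: 3/2 + 9/2*γ3 + 24*γ12 - 12*γ14 - 4*γ134 + 9*γ234
Answer: -18*γ234


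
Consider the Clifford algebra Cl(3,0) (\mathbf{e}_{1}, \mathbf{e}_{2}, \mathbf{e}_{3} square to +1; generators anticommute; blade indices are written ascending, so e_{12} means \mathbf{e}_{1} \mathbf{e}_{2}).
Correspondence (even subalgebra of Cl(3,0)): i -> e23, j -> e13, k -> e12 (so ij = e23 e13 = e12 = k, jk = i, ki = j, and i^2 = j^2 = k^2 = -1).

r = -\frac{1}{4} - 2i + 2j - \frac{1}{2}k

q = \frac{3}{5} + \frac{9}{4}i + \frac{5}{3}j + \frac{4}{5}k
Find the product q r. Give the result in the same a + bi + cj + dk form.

In blades: q = \frac{3}{5} + \frac{4}{5} e_{12} + \frac{5}{3} e_{13} + \frac{9}{4} e_{23}, r = -\frac{1}{4} - \frac{1}{2} e_{12} + 2 e_{13} - 2 e_{23}.
Distribute q over r term by term (generator squares from the signature, products reordered to ascending indices): (\frac{3}{5})*r = -\frac{3}{20} - \frac{3}{10} e_{12} + \frac{6}{5} e_{13} - \frac{6}{5} e_{23}; (\frac{4}{5} e_{12})*r = \frac{2}{5} - \frac{1}{5} e_{12} - \frac{8}{5} e_{13} - \frac{8}{5} e_{23}; (\frac{5}{3} e_{13})*r = -\frac{10}{3} + \frac{10}{3} e_{12} - \frac{5}{12} e_{13} - \frac{5}{6} e_{23}; (\frac{9}{4} e_{23})*r = \frac{9}{2} + \frac{9}{2} e_{12} + \frac{9}{8} e_{13} - \frac{9}{16} e_{23}.
Sum: \frac{17}{12} + \frac{22}{3} e_{12} + \frac{37}{120} e_{13} - \frac{1007}{240} e_{23}; translating back through the correspondence:
Answer: \frac{17}{12} - \frac{1007}{240}i + \frac{37}{120}j + \frac{22}{3}k


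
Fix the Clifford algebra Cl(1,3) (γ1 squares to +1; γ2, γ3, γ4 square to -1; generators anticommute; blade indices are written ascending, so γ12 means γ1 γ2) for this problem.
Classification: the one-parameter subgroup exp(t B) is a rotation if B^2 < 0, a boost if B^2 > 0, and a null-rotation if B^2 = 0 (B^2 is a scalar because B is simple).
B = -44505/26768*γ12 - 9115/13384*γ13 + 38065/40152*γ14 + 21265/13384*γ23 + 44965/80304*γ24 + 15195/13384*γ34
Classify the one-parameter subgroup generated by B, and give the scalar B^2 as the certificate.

B^2 term by term: the squares give (-44505/26768)^2*(γ12)^2 + (-9115/13384)^2*(γ13)^2 + (38065/40152)^2*(γ14)^2 + (21265/13384)^2*(γ23)^2 + (44965/80304)^2*(γ24)^2 + (15195/13384)^2*(γ34)^2 = 1980695025/716525824*(+1) + 83083225/179131456*(+1) + 1448944225/1612183104*(+1) + 452200225/179131456*(-1) + 2021851225/6448732416*(-1) + 230888025/179131456*(-1) = 0 (each basis 2-blade squares to minus the product of its generators' squares); cross terms between blades sharing an index anticommute and cancel; the commuting (index-disjoint) pairs give grade-4 terms 2*c*c'*(blade product), which cancel blade by blade — γ1234: -676253475/179131456 + 409855975/537394368 + 809452225/268697184 = 0 — confirming B is simple. So B^2 = 0.
Answer: null-rotation, certificate B^2 = 0. Why this suffices: the scalar 0 survives any versor conjugation, so its sign alone determines the class however B is presented.


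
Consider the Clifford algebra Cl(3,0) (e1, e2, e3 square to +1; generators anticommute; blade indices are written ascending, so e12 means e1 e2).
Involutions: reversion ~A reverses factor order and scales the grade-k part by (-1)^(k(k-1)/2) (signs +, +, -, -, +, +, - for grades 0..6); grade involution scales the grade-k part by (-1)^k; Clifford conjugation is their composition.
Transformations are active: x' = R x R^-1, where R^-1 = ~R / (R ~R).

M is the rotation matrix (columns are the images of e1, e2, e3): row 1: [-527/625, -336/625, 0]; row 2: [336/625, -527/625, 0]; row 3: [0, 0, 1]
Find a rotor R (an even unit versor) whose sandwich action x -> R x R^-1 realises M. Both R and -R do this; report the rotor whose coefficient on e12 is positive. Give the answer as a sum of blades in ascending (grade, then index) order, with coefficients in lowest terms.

Method: write R = a + b12*e12 + b13*e13 + b23*e23 with a^2 + b12^2 + b13^2 + b23^2 = 1 (so R^-1 = ~R). Expanding the columns R e_j ~R gives tr M = 4a^2 - 1 and, from the antisymmetric part, M21 - M12 = -4a*b12, M13 - M31 = 4a*b13, M32 - M23 = -4a*b23.
Here tr M = -429/625, so a^2 = (1 + tr M)/4 = 49/625 and a = ±7/25. Taking a = 7/25: M21 - M12 = 672/625, M13 - M31 = 0, M32 - M23 = 0, giving b12 = -24/25, b13 = 0, b23 = 0, i.e. R = 7/25 - 24/25*e12.
Its e12 coefficient is negative, so report the other preimage -R.
Answer: -7/25 + 24/25*e12. Key observation: the double cover Spin(3) -> SO(3) sends R and -R to the same matrix (trace -429/625 here), so the stated sign of the e12 coefficient is what selects one sheet.


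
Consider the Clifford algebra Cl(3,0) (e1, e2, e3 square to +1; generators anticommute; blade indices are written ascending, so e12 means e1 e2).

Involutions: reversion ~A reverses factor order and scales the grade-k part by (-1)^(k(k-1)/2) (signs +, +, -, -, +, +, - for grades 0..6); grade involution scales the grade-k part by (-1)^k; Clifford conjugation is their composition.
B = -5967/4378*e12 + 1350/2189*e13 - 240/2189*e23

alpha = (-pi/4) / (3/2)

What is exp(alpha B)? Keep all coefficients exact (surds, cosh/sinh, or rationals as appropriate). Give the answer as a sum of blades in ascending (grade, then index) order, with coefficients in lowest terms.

B^2 term by term: the squares give (-5967/4378)^2*(e12)^2 + (1350/2189)^2*(e13)^2 + (-240/2189)^2*(e23)^2 = 35605089/19166884*(-1) + 1822500/4791721*(-1) + 57600/4791721*(-1) = -9/4 (each basis 2-blade squares to minus the product of its generators' squares); cross terms between blades sharing an index anticommute and cancel. So B^2 = -9/4.
B^2 = -9/4 — the negative square puts this in the circular regime; l = 3/2, alpha*l = -pi/4, so exp(alpha B) = cos(-pi/4) + (sin(-pi/4)/(3/2))*B = sqrt(2)/2 + (-sqrt(2)/3)*B.
Answer: sqrt(2)/2 + 1989*sqrt(2)/4378*e12 - 450*sqrt(2)/2189*e13 + 80*sqrt(2)/2189*e23


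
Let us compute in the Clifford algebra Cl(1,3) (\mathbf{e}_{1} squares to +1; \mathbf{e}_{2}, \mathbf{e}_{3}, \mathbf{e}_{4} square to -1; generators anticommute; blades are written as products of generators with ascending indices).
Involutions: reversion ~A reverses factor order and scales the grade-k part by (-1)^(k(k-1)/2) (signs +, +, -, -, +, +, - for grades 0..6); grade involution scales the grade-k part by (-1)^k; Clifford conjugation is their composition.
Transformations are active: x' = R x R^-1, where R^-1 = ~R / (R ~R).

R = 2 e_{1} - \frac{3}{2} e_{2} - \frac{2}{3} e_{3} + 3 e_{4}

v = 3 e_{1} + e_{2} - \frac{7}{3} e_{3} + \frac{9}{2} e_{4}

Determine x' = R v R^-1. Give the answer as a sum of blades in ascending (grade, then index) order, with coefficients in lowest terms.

~R = 2 e_{1} - \frac{3}{2} e_{2} - \frac{2}{3} e_{3} + 3 e_{4}, and R ~R = -\frac{277}{36}, so R^-1 = ~R / (-\frac{277}{36}).
R v = -\frac{68}{9} + \frac{13}{2} e_{1} e_{2} - \frac{8}{3} e_{1} e_{3} + \frac{25}{6} e_{2} e_{3} - \frac{39}{4} e_{2} e_{4} + 4 e_{3} e_{4}
Answer: \frac{257}{277} e_{1} - \frac{1093}{277} e_{2} + \frac{851}{831} e_{3} + \frac{771}{554} e_{4}


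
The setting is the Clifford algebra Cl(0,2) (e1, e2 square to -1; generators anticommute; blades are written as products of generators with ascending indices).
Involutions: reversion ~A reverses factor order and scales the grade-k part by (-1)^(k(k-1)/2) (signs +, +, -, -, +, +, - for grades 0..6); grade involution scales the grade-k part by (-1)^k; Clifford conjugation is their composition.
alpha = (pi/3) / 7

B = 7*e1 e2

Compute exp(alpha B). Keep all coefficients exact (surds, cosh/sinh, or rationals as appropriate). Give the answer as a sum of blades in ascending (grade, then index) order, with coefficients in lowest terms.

B^2 = (7)^2*(e1 e2)^2 = 49*(-1) = -49 (a basis 2-blade squares to minus the product of its generators' squares).
B^2 = -49 — the negative square puts this in the circular regime; l = 7, alpha*l = pi/3, so exp(alpha B) = cos(pi/3) + (sin(pi/3)/7)*B = 1/2 + (sqrt(3)/14)*B.
Answer: 1/2 + sqrt(3)/2*e1 e2


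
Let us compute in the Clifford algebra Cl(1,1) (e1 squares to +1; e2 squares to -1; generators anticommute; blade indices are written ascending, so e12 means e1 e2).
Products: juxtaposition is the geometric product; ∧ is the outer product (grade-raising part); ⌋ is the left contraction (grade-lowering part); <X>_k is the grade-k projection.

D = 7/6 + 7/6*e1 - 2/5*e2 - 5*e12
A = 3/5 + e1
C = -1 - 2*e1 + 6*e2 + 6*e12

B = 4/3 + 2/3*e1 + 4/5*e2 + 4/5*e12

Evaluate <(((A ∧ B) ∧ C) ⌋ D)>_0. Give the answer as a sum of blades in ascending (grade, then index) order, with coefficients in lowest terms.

step 1: 4/5 + 26/15*e1 + 12/25*e2 + 32/25*e12
step 2: -4/5 - 10/3*e1 + 108/25*e2 + 372/25*e12
step 3: -87181/1125 - 338/15*e1 + 1274/75*e2 + 4*e12
step 4: -87181/1125
Answer: -87181/1125


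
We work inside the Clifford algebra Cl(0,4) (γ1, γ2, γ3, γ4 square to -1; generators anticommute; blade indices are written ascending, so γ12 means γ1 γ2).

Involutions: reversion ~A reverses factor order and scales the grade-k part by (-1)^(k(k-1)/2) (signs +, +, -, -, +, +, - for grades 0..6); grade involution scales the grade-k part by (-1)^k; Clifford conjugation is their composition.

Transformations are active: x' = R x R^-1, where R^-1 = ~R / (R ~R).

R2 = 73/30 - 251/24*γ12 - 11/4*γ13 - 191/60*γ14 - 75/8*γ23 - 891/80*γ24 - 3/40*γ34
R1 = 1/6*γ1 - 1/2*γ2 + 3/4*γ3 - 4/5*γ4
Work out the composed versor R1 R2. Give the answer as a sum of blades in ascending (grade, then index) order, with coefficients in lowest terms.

Distribute over the terms of R1 (each basis-blade product reordered to ascending indices, repeated generators contracted through their squares):
(1/6*γ1) R2 = 73/180*γ1 + 251/144*γ2 + 11/24*γ3 + 191/360*γ4 - 25/16*γ123 - 297/160*γ124 - 1/80*γ134
(-1/2*γ2) R2 = 251/48*γ1 - 73/60*γ2 - 75/16*γ3 - 891/160*γ4 - 11/8*γ123 - 191/120*γ124 + 3/80*γ234
(3/4*γ3) R2 = -33/16*γ1 - 225/32*γ2 + 73/40*γ3 + 9/160*γ4 - 251/32*γ123 + 191/80*γ134 + 2673/320*γ234
(-4/5*γ4) R2 = 191/75*γ1 + 891/100*γ2 + 3/50*γ3 - 146/75*γ4 + 251/30*γ124 + 11/5*γ134 + 15/2*γ234
Summing the partial products and collecting blades:
Answer: 5507/900*γ1 + 17317/7200*γ2 - 2813/1200*γ3 - 24943/3600*γ4 - 345/32*γ123 + 787/160*γ124 + 183/40*γ134 + 1017/64*γ234


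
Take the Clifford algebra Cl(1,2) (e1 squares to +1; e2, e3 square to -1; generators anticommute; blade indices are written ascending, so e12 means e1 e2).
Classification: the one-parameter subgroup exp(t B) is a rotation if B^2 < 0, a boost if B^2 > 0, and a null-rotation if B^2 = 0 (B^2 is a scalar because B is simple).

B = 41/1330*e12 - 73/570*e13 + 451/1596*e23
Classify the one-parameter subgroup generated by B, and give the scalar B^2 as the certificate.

B^2 term by term: the squares give (41/1330)^2*(e12)^2 + (-73/570)^2*(e13)^2 + (451/1596)^2*(e23)^2 = 1681/1768900*(+1) + 5329/324900*(+1) + 203401/2547216*(-1) = -1/16 (each basis 2-blade squares to minus the product of its generators' squares); cross terms between blades sharing an index anticommute and cancel. So B^2 = -1/16.
Answer: rotation, certificate B^2 = -1/16. Why this suffices: the scalar -1/16 survives any versor conjugation, so its sign alone determines the class however B is presented.


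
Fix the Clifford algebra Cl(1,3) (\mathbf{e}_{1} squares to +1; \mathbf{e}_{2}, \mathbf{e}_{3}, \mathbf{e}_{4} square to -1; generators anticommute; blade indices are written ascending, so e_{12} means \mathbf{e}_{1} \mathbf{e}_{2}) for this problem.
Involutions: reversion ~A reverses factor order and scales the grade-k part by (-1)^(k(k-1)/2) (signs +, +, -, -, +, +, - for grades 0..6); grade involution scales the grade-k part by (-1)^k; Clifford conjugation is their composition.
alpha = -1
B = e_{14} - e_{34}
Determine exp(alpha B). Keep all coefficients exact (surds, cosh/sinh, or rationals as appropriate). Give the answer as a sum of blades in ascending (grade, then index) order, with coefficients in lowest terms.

B^2 term by term: the squares give (1)^2*(e_{14})^2 + (-1)^2*(e_{34})^2 = 1*(+1) + 1*(-1) = 0 (each basis 2-blade squares to minus the product of its generators' squares); cross terms between blades sharing an index anticommute and cancel. So B^2 = 0.
B^2 = 0, so the series closes: exp(alpha B) = 1 + alpha B (parabolic case).
Answer: 1 - e_{14} + e_{34}


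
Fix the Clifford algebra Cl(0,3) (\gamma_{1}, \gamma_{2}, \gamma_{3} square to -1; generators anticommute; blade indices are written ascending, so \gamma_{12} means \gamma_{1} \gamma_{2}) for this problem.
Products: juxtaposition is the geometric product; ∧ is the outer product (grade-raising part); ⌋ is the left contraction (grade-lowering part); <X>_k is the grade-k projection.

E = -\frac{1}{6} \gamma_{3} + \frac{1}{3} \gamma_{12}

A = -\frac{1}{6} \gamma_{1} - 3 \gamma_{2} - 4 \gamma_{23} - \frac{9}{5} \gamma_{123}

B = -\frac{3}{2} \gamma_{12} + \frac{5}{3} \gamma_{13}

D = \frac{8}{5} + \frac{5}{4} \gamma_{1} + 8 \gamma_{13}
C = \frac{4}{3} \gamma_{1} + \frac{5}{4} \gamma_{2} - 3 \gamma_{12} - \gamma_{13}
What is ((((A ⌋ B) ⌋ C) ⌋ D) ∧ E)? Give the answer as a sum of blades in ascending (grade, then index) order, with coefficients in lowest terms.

step 1: \frac{9}{2} \gamma_{1} - \frac{1}{4} \gamma_{2} + \frac{5}{18} \gamma_{3}
step 2: -\frac{91}{16} + \frac{17}{36} \gamma_{1} + \frac{27}{2} \gamma_{2} + \frac{9}{2} \gamma_{3}
step 3: -\frac{6977}{720} + \frac{1849}{64} \gamma_{1} - \frac{34}{9} \gamma_{3} - \frac{91}{2} \gamma_{13}
step 4: \frac{6977}{4320} \gamma_{3} - \frac{6977}{2160} \gamma_{12} - \frac{1849}{384} \gamma_{13} - \frac{34}{27} \gamma_{123}
Answer: \frac{6977}{4320} \gamma_{3} - \frac{6977}{2160} \gamma_{12} - \frac{1849}{384} \gamma_{13} - \frac{34}{27} \gamma_{123}


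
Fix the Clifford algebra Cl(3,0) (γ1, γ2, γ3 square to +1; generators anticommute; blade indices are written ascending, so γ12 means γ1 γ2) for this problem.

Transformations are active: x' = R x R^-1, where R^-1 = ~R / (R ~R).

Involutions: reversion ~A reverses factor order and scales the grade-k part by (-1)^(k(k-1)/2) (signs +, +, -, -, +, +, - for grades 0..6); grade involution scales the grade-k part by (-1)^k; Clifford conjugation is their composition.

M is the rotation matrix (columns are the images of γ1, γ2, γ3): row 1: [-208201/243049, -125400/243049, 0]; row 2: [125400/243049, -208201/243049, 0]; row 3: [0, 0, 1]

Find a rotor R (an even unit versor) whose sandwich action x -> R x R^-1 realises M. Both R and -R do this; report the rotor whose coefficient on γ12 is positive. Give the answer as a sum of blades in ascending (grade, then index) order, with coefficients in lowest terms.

Method: write R = a + b12*γ12 + b13*γ13 + b23*γ23 with a^2 + b12^2 + b13^2 + b23^2 = 1 (so R^-1 = ~R). Expanding the columns R e_j ~R gives tr M = 4a^2 - 1 and, from the antisymmetric part, M21 - M12 = -4a*b12, M13 - M31 = 4a*b13, M32 - M23 = -4a*b23.
Here tr M = -173353/243049, so a^2 = (1 + tr M)/4 = 17424/243049 and a = ±132/493. Taking a = 132/493: M21 - M12 = 250800/243049, M13 - M31 = 0, M32 - M23 = 0, giving b12 = -475/493, b13 = 0, b23 = 0, i.e. R = 132/493 - 475/493*γ12.
Its γ12 coefficient is negative, so report the other preimage -R.
Answer: -132/493 + 475/493*γ12. Sheet selection: the two-to-one cover makes ±R indistinguishable at the matrix level (trace -173353/243049), so uniqueness comes from the required sign on γ12.
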